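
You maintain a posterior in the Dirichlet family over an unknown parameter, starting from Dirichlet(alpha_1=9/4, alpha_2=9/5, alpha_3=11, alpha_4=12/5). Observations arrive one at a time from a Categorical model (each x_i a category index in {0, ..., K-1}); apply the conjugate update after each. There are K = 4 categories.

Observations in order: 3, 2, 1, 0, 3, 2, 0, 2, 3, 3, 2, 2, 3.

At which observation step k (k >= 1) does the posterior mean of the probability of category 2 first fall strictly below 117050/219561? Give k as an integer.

obs 1: x=3 → posterior Dirichlet(9/4, 9/5, 11, 17/5)
obs 2: x=2 → posterior Dirichlet(9/4, 9/5, 12, 17/5)
obs 3: x=1 → posterior Dirichlet(9/4, 14/5, 12, 17/5)
obs 4: x=0 → posterior Dirichlet(13/4, 14/5, 12, 17/5)
obs 5: x=3 → posterior Dirichlet(13/4, 14/5, 12, 22/5)
obs 6: x=2 → posterior Dirichlet(13/4, 14/5, 13, 22/5)
obs 7: x=0 → posterior Dirichlet(17/4, 14/5, 13, 22/5)
obs 8: x=2 → posterior Dirichlet(17/4, 14/5, 14, 22/5)
obs 9: x=3 → posterior Dirichlet(17/4, 14/5, 14, 27/5)
obs 10: x=3 → posterior Dirichlet(17/4, 14/5, 14, 32/5)
obs 11: x=2 → posterior Dirichlet(17/4, 14/5, 15, 32/5)
obs 12: x=2 → posterior Dirichlet(17/4, 14/5, 16, 32/5)
obs 13: x=3 → posterior Dirichlet(17/4, 14/5, 16, 37/5)

k = 7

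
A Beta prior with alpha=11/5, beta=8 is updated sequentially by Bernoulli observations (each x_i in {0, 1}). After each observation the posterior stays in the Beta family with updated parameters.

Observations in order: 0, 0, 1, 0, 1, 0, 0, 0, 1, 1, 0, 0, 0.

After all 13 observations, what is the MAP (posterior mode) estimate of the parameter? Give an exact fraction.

obs 1: x=0 → posterior Beta(11/5, 9)
obs 2: x=0 → posterior Beta(11/5, 10)
obs 3: x=1 → posterior Beta(16/5, 10)
obs 4: x=0 → posterior Beta(16/5, 11)
obs 5: x=1 → posterior Beta(21/5, 11)
obs 6: x=0 → posterior Beta(21/5, 12)
obs 7: x=0 → posterior Beta(21/5, 13)
obs 8: x=0 → posterior Beta(21/5, 14)
obs 9: x=1 → posterior Beta(26/5, 14)
obs 10: x=1 → posterior Beta(31/5, 14)
obs 11: x=0 → posterior Beta(31/5, 15)
obs 12: x=0 → posterior Beta(31/5, 16)
obs 13: x=0 → posterior Beta(31/5, 17)

13/53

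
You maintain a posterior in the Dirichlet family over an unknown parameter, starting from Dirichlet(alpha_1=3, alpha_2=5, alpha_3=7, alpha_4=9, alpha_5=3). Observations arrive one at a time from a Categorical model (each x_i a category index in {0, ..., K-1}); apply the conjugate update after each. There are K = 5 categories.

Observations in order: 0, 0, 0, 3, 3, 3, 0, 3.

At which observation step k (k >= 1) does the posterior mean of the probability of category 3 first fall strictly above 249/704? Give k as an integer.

k = 6

obs 1: x=0 → posterior Dirichlet(4, 5, 7, 9, 3)
obs 2: x=0 → posterior Dirichlet(5, 5, 7, 9, 3)
obs 3: x=0 → posterior Dirichlet(6, 5, 7, 9, 3)
obs 4: x=3 → posterior Dirichlet(6, 5, 7, 10, 3)
obs 5: x=3 → posterior Dirichlet(6, 5, 7, 11, 3)
obs 6: x=3 → posterior Dirichlet(6, 5, 7, 12, 3)
obs 7: x=0 → posterior Dirichlet(7, 5, 7, 12, 3)
obs 8: x=3 → posterior Dirichlet(7, 5, 7, 13, 3)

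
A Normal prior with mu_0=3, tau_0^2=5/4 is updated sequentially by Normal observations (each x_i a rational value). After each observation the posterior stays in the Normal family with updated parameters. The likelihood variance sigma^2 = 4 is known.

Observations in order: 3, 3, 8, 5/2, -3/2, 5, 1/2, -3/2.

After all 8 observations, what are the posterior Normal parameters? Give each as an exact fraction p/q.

mu_0=143/56, tau_0^2=5/14

obs 1: x=3 → posterior Normal(3, 20/21)
obs 2: x=3 → posterior Normal(3, 10/13)
obs 3: x=8 → posterior Normal(118/31, 20/31)
obs 4: x=5/2 → posterior Normal(29/8, 5/9)
obs 5: x=-3/2 → posterior Normal(3, 20/41)
obs 6: x=5 → posterior Normal(74/23, 10/23)
obs 7: x=1/2 → posterior Normal(301/102, 20/51)
obs 8: x=-3/2 → posterior Normal(143/56, 5/14)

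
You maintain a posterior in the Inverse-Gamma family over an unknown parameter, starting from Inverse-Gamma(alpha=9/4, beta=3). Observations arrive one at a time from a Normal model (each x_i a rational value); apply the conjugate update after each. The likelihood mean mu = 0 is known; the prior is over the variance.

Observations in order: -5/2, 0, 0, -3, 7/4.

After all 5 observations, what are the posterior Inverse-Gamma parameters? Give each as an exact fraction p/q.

alpha=19/4, beta=389/32

obs 1: x=-5/2 → posterior Inverse-Gamma(11/4, 49/8)
obs 2: x=0 → posterior Inverse-Gamma(13/4, 49/8)
obs 3: x=0 → posterior Inverse-Gamma(15/4, 49/8)
obs 4: x=-3 → posterior Inverse-Gamma(17/4, 85/8)
obs 5: x=7/4 → posterior Inverse-Gamma(19/4, 389/32)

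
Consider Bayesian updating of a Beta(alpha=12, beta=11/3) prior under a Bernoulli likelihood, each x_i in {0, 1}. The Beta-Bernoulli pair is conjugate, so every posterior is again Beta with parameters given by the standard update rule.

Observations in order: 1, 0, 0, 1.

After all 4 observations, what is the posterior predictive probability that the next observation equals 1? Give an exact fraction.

obs 1: x=1 → posterior Beta(13, 11/3)
obs 2: x=0 → posterior Beta(13, 14/3)
obs 3: x=0 → posterior Beta(13, 17/3)
obs 4: x=1 → posterior Beta(14, 17/3)

42/59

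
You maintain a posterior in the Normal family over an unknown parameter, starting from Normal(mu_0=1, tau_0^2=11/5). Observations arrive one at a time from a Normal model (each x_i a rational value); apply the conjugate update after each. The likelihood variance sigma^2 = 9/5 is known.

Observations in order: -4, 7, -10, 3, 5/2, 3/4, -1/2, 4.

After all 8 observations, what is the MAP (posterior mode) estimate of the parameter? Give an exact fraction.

157/388

obs 1: x=-4 → posterior Normal(-7/4, 99/100)
obs 2: x=7 → posterior Normal(42/31, 99/155)
obs 3: x=-10 → posterior Normal(-34/21, 33/70)
obs 4: x=3 → posterior Normal(-35/53, 99/265)
obs 5: x=5/2 → posterior Normal(-15/128, 99/320)
obs 6: x=3/4 → posterior Normal(1/100, 33/125)
obs 7: x=-1/2 → posterior Normal(-19/344, 99/430)
obs 8: x=4 → posterior Normal(157/388, 99/485)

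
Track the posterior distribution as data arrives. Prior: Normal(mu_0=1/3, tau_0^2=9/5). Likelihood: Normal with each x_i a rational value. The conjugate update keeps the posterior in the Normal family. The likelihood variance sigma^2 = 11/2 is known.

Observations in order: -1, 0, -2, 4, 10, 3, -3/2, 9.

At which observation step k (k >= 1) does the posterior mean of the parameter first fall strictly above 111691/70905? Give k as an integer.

k = 6

obs 1: x=-1 → posterior Normal(1/219, 99/73)
obs 2: x=0 → posterior Normal(1/273, 99/91)
obs 3: x=-2 → posterior Normal(-107/327, 99/109)
obs 4: x=4 → posterior Normal(109/381, 99/127)
obs 5: x=10 → posterior Normal(649/435, 99/145)
obs 6: x=3 → posterior Normal(811/489, 99/163)
obs 7: x=-3/2 → posterior Normal(730/543, 99/181)
obs 8: x=9 → posterior Normal(1216/597, 99/199)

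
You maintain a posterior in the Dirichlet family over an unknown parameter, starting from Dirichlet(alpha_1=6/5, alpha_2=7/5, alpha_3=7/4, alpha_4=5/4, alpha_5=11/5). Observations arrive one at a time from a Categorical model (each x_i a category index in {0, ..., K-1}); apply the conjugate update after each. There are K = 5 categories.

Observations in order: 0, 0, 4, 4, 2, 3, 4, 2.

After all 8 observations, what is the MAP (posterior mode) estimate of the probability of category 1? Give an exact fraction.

obs 1: x=0 → posterior Dirichlet(11/5, 7/5, 7/4, 5/4, 11/5)
obs 2: x=0 → posterior Dirichlet(16/5, 7/5, 7/4, 5/4, 11/5)
obs 3: x=4 → posterior Dirichlet(16/5, 7/5, 7/4, 5/4, 16/5)
obs 4: x=4 → posterior Dirichlet(16/5, 7/5, 7/4, 5/4, 21/5)
obs 5: x=2 → posterior Dirichlet(16/5, 7/5, 11/4, 5/4, 21/5)
obs 6: x=3 → posterior Dirichlet(16/5, 7/5, 11/4, 9/4, 21/5)
obs 7: x=4 → posterior Dirichlet(16/5, 7/5, 11/4, 9/4, 26/5)
obs 8: x=2 → posterior Dirichlet(16/5, 7/5, 15/4, 9/4, 26/5)

1/27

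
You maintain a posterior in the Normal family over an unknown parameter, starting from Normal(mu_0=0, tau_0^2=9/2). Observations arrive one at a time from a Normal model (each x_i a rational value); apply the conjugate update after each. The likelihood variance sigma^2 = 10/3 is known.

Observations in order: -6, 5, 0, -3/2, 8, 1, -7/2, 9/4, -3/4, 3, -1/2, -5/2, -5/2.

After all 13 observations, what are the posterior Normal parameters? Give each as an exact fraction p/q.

mu_0=54/371, tau_0^2=90/371

obs 1: x=-6 → posterior Normal(-162/47, 90/47)
obs 2: x=5 → posterior Normal(-27/74, 45/37)
obs 3: x=0 → posterior Normal(-27/101, 90/101)
obs 4: x=-3/2 → posterior Normal(-135/256, 45/64)
obs 5: x=8 → posterior Normal(297/310, 18/31)
obs 6: x=1 → posterior Normal(27/28, 45/91)
obs 7: x=-7/2 → posterior Normal(81/209, 90/209)
obs 8: x=9/4 → posterior Normal(567/944, 45/118)
obs 9: x=-3/4 → posterior Normal(243/526, 90/263)
obs 10: x=3 → posterior Normal(81/116, 9/29)
obs 11: x=-1/2 → posterior Normal(189/317, 90/317)
obs 12: x=-5/2 → posterior Normal(243/688, 45/172)
obs 13: x=-5/2 → posterior Normal(54/371, 90/371)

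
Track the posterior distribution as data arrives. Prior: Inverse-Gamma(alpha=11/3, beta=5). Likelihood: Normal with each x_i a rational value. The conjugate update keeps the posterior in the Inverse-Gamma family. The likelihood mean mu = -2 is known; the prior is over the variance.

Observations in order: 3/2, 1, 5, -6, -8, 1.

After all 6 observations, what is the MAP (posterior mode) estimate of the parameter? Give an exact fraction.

1695/184

obs 1: x=3/2 → posterior Inverse-Gamma(25/6, 89/8)
obs 2: x=1 → posterior Inverse-Gamma(14/3, 125/8)
obs 3: x=5 → posterior Inverse-Gamma(31/6, 321/8)
obs 4: x=-6 → posterior Inverse-Gamma(17/3, 385/8)
obs 5: x=-8 → posterior Inverse-Gamma(37/6, 529/8)
obs 6: x=1 → posterior Inverse-Gamma(20/3, 565/8)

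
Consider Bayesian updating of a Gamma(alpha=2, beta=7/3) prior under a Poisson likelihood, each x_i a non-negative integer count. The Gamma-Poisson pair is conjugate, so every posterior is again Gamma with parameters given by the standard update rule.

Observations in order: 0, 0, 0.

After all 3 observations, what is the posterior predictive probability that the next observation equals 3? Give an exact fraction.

27648/2476099

obs 1: x=0 → posterior Gamma(2, 10/3)
obs 2: x=0 → posterior Gamma(2, 13/3)
obs 3: x=0 → posterior Gamma(2, 16/3)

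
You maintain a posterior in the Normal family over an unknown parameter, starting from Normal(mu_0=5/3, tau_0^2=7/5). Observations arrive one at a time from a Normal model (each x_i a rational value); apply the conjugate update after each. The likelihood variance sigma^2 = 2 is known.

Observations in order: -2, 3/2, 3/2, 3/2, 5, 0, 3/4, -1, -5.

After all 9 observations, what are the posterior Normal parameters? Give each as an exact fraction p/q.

obs 1: x=-2 → posterior Normal(8/51, 14/17)
obs 2: x=3/2 → posterior Normal(79/144, 7/12)
obs 3: x=3/2 → posterior Normal(71/93, 14/31)
obs 4: x=3/2 → posterior Normal(205/228, 7/19)
obs 5: x=5 → posterior Normal(83/54, 14/45)
obs 6: x=0 → posterior Normal(415/312, 7/26)
obs 7: x=3/4 → posterior Normal(893/708, 14/59)
obs 8: x=-1 → posterior Normal(809/792, 7/33)
obs 9: x=-5 → posterior Normal(389/876, 14/73)

mu_0=389/876, tau_0^2=14/73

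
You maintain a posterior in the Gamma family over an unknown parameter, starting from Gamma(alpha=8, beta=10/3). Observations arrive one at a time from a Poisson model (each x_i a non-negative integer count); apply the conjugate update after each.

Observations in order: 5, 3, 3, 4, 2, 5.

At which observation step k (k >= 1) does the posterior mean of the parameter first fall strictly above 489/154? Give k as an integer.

k = 6

obs 1: x=5 → posterior Gamma(13, 13/3)
obs 2: x=3 → posterior Gamma(16, 16/3)
obs 3: x=3 → posterior Gamma(19, 19/3)
obs 4: x=4 → posterior Gamma(23, 22/3)
obs 5: x=2 → posterior Gamma(25, 25/3)
obs 6: x=5 → posterior Gamma(30, 28/3)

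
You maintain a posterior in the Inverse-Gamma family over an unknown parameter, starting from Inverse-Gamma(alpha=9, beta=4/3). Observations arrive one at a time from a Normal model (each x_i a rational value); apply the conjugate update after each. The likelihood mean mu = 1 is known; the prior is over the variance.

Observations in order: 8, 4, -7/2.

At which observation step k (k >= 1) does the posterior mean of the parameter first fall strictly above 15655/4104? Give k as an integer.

obs 1: x=8 → posterior Inverse-Gamma(19/2, 155/6)
obs 2: x=4 → posterior Inverse-Gamma(10, 91/3)
obs 3: x=-7/2 → posterior Inverse-Gamma(21/2, 971/24)

k = 3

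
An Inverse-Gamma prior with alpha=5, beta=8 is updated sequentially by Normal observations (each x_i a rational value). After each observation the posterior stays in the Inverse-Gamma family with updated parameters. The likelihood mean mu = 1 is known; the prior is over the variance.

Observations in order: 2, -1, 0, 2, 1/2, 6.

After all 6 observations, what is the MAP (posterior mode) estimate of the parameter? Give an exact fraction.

193/72

obs 1: x=2 → posterior Inverse-Gamma(11/2, 17/2)
obs 2: x=-1 → posterior Inverse-Gamma(6, 21/2)
obs 3: x=0 → posterior Inverse-Gamma(13/2, 11)
obs 4: x=2 → posterior Inverse-Gamma(7, 23/2)
obs 5: x=1/2 → posterior Inverse-Gamma(15/2, 93/8)
obs 6: x=6 → posterior Inverse-Gamma(8, 193/8)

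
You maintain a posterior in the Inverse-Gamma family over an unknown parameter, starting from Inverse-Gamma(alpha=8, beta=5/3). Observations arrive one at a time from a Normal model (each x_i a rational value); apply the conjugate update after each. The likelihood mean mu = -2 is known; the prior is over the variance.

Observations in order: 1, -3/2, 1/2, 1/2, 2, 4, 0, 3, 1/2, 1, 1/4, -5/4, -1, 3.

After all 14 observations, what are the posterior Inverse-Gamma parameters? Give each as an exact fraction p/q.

obs 1: x=1 → posterior Inverse-Gamma(17/2, 37/6)
obs 2: x=-3/2 → posterior Inverse-Gamma(9, 151/24)
obs 3: x=1/2 → posterior Inverse-Gamma(19/2, 113/12)
obs 4: x=1/2 → posterior Inverse-Gamma(10, 301/24)
obs 5: x=2 → posterior Inverse-Gamma(21/2, 493/24)
obs 6: x=4 → posterior Inverse-Gamma(11, 925/24)
obs 7: x=0 → posterior Inverse-Gamma(23/2, 973/24)
obs 8: x=3 → posterior Inverse-Gamma(12, 1273/24)
obs 9: x=1/2 → posterior Inverse-Gamma(25/2, 337/6)
obs 10: x=1 → posterior Inverse-Gamma(13, 182/3)
obs 11: x=1/4 → posterior Inverse-Gamma(27/2, 6067/96)
obs 12: x=-5/4 → posterior Inverse-Gamma(14, 3047/48)
obs 13: x=-1 → posterior Inverse-Gamma(29/2, 3071/48)
obs 14: x=3 → posterior Inverse-Gamma(15, 3671/48)

alpha=15, beta=3671/48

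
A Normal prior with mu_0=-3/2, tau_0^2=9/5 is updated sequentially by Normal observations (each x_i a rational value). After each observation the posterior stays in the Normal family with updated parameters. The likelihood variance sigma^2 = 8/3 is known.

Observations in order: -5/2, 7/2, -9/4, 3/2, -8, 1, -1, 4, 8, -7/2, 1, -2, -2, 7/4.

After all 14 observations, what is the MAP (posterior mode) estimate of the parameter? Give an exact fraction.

obs 1: x=-5/2 → posterior Normal(-255/134, 72/67)
obs 2: x=7/2 → posterior Normal(-33/94, 36/47)
obs 3: x=-9/4 → posterior Normal(-375/484, 72/121)
obs 4: x=3/2 → posterior Normal(-213/592, 18/37)
obs 5: x=-8 → posterior Normal(-1077/700, 72/175)
obs 6: x=1 → posterior Normal(-969/808, 36/101)
obs 7: x=-1 → posterior Normal(-1077/916, 72/229)
obs 8: x=4 → posterior Normal(-645/1024, 9/32)
obs 9: x=8 → posterior Normal(219/1132, 72/283)
obs 10: x=-7/2 → posterior Normal(-159/1240, 36/155)
obs 11: x=1 → posterior Normal(-51/1348, 72/337)
obs 12: x=-2 → posterior Normal(-267/1456, 18/91)
obs 13: x=-2 → posterior Normal(-21/68, 72/391)
obs 14: x=7/4 → posterior Normal(-147/836, 36/209)

-147/836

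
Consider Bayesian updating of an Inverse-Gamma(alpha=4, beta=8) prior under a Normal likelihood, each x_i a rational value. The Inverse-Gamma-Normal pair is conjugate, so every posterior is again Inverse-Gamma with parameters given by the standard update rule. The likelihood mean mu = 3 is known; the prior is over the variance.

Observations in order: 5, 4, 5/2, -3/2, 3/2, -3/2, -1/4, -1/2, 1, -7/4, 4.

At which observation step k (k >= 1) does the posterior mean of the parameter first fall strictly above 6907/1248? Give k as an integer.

k = 7

obs 1: x=5 → posterior Inverse-Gamma(9/2, 10)
obs 2: x=4 → posterior Inverse-Gamma(5, 21/2)
obs 3: x=5/2 → posterior Inverse-Gamma(11/2, 85/8)
obs 4: x=-3/2 → posterior Inverse-Gamma(6, 83/4)
obs 5: x=3/2 → posterior Inverse-Gamma(13/2, 175/8)
obs 6: x=-3/2 → posterior Inverse-Gamma(7, 32)
obs 7: x=-1/4 → posterior Inverse-Gamma(15/2, 1193/32)
obs 8: x=-1/2 → posterior Inverse-Gamma(8, 1389/32)
obs 9: x=1 → posterior Inverse-Gamma(17/2, 1453/32)
obs 10: x=-7/4 → posterior Inverse-Gamma(9, 907/16)
obs 11: x=4 → posterior Inverse-Gamma(19/2, 915/16)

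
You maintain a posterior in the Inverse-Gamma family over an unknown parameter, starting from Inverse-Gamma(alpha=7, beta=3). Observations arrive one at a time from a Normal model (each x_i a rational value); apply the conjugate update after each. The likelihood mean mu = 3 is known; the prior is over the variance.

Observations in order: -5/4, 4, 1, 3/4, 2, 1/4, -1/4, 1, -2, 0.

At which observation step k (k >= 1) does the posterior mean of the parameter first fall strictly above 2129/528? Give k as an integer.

obs 1: x=-5/4 → posterior Inverse-Gamma(15/2, 385/32)
obs 2: x=4 → posterior Inverse-Gamma(8, 401/32)
obs 3: x=1 → posterior Inverse-Gamma(17/2, 465/32)
obs 4: x=3/4 → posterior Inverse-Gamma(9, 273/16)
obs 5: x=2 → posterior Inverse-Gamma(19/2, 281/16)
obs 6: x=1/4 → posterior Inverse-Gamma(10, 683/32)
obs 7: x=-1/4 → posterior Inverse-Gamma(21/2, 213/8)
obs 8: x=1 → posterior Inverse-Gamma(11, 229/8)
obs 9: x=-2 → posterior Inverse-Gamma(23/2, 329/8)
obs 10: x=0 → posterior Inverse-Gamma(12, 365/8)

k = 10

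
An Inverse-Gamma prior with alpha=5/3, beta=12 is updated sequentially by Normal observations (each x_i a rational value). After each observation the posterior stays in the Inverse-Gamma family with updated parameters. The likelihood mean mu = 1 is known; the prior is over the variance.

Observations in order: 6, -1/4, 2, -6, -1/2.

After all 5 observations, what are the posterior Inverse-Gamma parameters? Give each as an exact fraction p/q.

alpha=25/6, beta=1645/32

obs 1: x=6 → posterior Inverse-Gamma(13/6, 49/2)
obs 2: x=-1/4 → posterior Inverse-Gamma(8/3, 809/32)
obs 3: x=2 → posterior Inverse-Gamma(19/6, 825/32)
obs 4: x=-6 → posterior Inverse-Gamma(11/3, 1609/32)
obs 5: x=-1/2 → posterior Inverse-Gamma(25/6, 1645/32)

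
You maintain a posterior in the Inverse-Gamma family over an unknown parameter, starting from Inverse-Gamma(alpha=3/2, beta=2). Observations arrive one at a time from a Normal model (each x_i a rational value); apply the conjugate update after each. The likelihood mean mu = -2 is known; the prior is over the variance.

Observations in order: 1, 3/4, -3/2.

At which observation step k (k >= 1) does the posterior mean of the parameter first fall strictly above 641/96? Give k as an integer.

obs 1: x=1 → posterior Inverse-Gamma(2, 13/2)
obs 2: x=3/4 → posterior Inverse-Gamma(5/2, 329/32)
obs 3: x=-3/2 → posterior Inverse-Gamma(3, 333/32)

k = 2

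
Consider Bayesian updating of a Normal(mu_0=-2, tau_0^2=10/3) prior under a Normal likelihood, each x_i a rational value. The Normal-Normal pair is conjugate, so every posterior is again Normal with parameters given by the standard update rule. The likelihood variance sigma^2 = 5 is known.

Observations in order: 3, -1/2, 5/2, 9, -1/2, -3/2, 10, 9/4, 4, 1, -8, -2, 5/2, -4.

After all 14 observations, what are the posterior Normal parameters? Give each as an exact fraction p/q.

mu_0=59/62, tau_0^2=10/31

obs 1: x=3 → posterior Normal(0, 2)
obs 2: x=-1/2 → posterior Normal(-1/7, 10/7)
obs 3: x=5/2 → posterior Normal(4/9, 10/9)
obs 4: x=9 → posterior Normal(2, 10/11)
obs 5: x=-1/2 → posterior Normal(21/13, 10/13)
obs 6: x=-3/2 → posterior Normal(6/5, 2/3)
obs 7: x=10 → posterior Normal(38/17, 10/17)
obs 8: x=9/4 → posterior Normal(85/38, 10/19)
obs 9: x=4 → posterior Normal(101/42, 10/21)
obs 10: x=1 → posterior Normal(105/46, 10/23)
obs 11: x=-8 → posterior Normal(73/50, 2/5)
obs 12: x=-2 → posterior Normal(65/54, 10/27)
obs 13: x=5/2 → posterior Normal(75/58, 10/29)
obs 14: x=-4 → posterior Normal(59/62, 10/31)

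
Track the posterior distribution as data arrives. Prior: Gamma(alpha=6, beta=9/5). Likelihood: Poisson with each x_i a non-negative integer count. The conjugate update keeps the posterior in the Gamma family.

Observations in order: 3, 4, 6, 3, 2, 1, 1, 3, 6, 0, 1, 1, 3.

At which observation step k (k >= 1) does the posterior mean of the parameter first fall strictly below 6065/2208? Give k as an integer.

obs 1: x=3 → posterior Gamma(9, 14/5)
obs 2: x=4 → posterior Gamma(13, 19/5)
obs 3: x=6 → posterior Gamma(19, 24/5)
obs 4: x=3 → posterior Gamma(22, 29/5)
obs 5: x=2 → posterior Gamma(24, 34/5)
obs 6: x=1 → posterior Gamma(25, 39/5)
obs 7: x=1 → posterior Gamma(26, 44/5)
obs 8: x=3 → posterior Gamma(29, 49/5)
obs 9: x=6 → posterior Gamma(35, 54/5)
obs 10: x=0 → posterior Gamma(35, 59/5)
obs 11: x=1 → posterior Gamma(36, 64/5)
obs 12: x=1 → posterior Gamma(37, 69/5)
obs 13: x=3 → posterior Gamma(40, 74/5)

k = 12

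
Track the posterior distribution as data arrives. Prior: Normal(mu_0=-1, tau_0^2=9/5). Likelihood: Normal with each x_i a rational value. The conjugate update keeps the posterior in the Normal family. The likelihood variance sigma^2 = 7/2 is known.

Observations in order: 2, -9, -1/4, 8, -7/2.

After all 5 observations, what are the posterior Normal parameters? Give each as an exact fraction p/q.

mu_0=-169/250, tau_0^2=63/125

obs 1: x=2 → posterior Normal(1/53, 63/53)
obs 2: x=-9 → posterior Normal(-161/71, 63/71)
obs 3: x=-1/4 → posterior Normal(-331/178, 63/89)
obs 4: x=8 → posterior Normal(-43/214, 63/107)
obs 5: x=-7/2 → posterior Normal(-169/250, 63/125)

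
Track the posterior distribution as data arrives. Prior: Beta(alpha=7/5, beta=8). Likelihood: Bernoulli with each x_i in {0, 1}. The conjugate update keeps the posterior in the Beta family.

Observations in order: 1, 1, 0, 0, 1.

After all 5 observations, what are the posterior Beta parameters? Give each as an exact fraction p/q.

obs 1: x=1 → posterior Beta(12/5, 8)
obs 2: x=1 → posterior Beta(17/5, 8)
obs 3: x=0 → posterior Beta(17/5, 9)
obs 4: x=0 → posterior Beta(17/5, 10)
obs 5: x=1 → posterior Beta(22/5, 10)

alpha=22/5, beta=10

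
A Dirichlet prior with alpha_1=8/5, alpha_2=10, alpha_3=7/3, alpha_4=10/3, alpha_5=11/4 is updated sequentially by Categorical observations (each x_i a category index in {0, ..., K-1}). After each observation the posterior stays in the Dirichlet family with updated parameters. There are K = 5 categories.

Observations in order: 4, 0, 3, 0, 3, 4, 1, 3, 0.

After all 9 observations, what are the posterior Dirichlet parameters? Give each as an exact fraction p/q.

alpha_1=23/5, alpha_2=11, alpha_3=7/3, alpha_4=19/3, alpha_5=19/4

obs 1: x=4 → posterior Dirichlet(8/5, 10, 7/3, 10/3, 15/4)
obs 2: x=0 → posterior Dirichlet(13/5, 10, 7/3, 10/3, 15/4)
obs 3: x=3 → posterior Dirichlet(13/5, 10, 7/3, 13/3, 15/4)
obs 4: x=0 → posterior Dirichlet(18/5, 10, 7/3, 13/3, 15/4)
obs 5: x=3 → posterior Dirichlet(18/5, 10, 7/3, 16/3, 15/4)
obs 6: x=4 → posterior Dirichlet(18/5, 10, 7/3, 16/3, 19/4)
obs 7: x=1 → posterior Dirichlet(18/5, 11, 7/3, 16/3, 19/4)
obs 8: x=3 → posterior Dirichlet(18/5, 11, 7/3, 19/3, 19/4)
obs 9: x=0 → posterior Dirichlet(23/5, 11, 7/3, 19/3, 19/4)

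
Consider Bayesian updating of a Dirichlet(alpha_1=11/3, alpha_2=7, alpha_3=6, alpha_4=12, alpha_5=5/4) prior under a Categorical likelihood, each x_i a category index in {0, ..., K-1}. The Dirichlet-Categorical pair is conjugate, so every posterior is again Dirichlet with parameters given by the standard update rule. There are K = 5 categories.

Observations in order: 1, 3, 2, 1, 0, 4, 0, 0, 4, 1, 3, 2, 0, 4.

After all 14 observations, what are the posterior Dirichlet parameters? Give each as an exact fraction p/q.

alpha_1=23/3, alpha_2=10, alpha_3=8, alpha_4=14, alpha_5=17/4

obs 1: x=1 → posterior Dirichlet(11/3, 8, 6, 12, 5/4)
obs 2: x=3 → posterior Dirichlet(11/3, 8, 6, 13, 5/4)
obs 3: x=2 → posterior Dirichlet(11/3, 8, 7, 13, 5/4)
obs 4: x=1 → posterior Dirichlet(11/3, 9, 7, 13, 5/4)
obs 5: x=0 → posterior Dirichlet(14/3, 9, 7, 13, 5/4)
obs 6: x=4 → posterior Dirichlet(14/3, 9, 7, 13, 9/4)
obs 7: x=0 → posterior Dirichlet(17/3, 9, 7, 13, 9/4)
obs 8: x=0 → posterior Dirichlet(20/3, 9, 7, 13, 9/4)
obs 9: x=4 → posterior Dirichlet(20/3, 9, 7, 13, 13/4)
obs 10: x=1 → posterior Dirichlet(20/3, 10, 7, 13, 13/4)
obs 11: x=3 → posterior Dirichlet(20/3, 10, 7, 14, 13/4)
obs 12: x=2 → posterior Dirichlet(20/3, 10, 8, 14, 13/4)
obs 13: x=0 → posterior Dirichlet(23/3, 10, 8, 14, 13/4)
obs 14: x=4 → posterior Dirichlet(23/3, 10, 8, 14, 17/4)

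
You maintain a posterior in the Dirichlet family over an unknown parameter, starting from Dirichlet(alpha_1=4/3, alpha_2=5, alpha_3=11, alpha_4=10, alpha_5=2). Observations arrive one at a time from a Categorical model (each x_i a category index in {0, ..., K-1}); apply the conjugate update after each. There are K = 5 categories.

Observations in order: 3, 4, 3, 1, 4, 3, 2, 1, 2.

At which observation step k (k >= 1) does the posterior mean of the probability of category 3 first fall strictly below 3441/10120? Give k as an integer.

obs 1: x=3 → posterior Dirichlet(4/3, 5, 11, 11, 2)
obs 2: x=4 → posterior Dirichlet(4/3, 5, 11, 11, 3)
obs 3: x=3 → posterior Dirichlet(4/3, 5, 11, 12, 3)
obs 4: x=1 → posterior Dirichlet(4/3, 6, 11, 12, 3)
obs 5: x=4 → posterior Dirichlet(4/3, 6, 11, 12, 4)
obs 6: x=3 → posterior Dirichlet(4/3, 6, 11, 13, 4)
obs 7: x=2 → posterior Dirichlet(4/3, 6, 12, 13, 4)
obs 8: x=1 → posterior Dirichlet(4/3, 7, 12, 13, 4)
obs 9: x=2 → posterior Dirichlet(4/3, 7, 13, 13, 4)

k = 9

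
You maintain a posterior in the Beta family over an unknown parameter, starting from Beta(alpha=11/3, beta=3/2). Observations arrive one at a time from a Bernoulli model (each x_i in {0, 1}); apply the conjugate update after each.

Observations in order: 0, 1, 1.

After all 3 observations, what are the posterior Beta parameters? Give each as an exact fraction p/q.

alpha=17/3, beta=5/2

obs 1: x=0 → posterior Beta(11/3, 5/2)
obs 2: x=1 → posterior Beta(14/3, 5/2)
obs 3: x=1 → posterior Beta(17/3, 5/2)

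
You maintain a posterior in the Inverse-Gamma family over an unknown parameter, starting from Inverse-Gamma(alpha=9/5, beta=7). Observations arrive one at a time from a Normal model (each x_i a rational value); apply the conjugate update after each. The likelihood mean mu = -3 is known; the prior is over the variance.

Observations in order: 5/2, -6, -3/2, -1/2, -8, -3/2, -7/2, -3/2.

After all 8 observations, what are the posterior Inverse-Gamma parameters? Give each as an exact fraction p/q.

alpha=29/5, beta=183/4

obs 1: x=5/2 → posterior Inverse-Gamma(23/10, 177/8)
obs 2: x=-6 → posterior Inverse-Gamma(14/5, 213/8)
obs 3: x=-3/2 → posterior Inverse-Gamma(33/10, 111/4)
obs 4: x=-1/2 → posterior Inverse-Gamma(19/5, 247/8)
obs 5: x=-8 → posterior Inverse-Gamma(43/10, 347/8)
obs 6: x=-3/2 → posterior Inverse-Gamma(24/5, 89/2)
obs 7: x=-7/2 → posterior Inverse-Gamma(53/10, 357/8)
obs 8: x=-3/2 → posterior Inverse-Gamma(29/5, 183/4)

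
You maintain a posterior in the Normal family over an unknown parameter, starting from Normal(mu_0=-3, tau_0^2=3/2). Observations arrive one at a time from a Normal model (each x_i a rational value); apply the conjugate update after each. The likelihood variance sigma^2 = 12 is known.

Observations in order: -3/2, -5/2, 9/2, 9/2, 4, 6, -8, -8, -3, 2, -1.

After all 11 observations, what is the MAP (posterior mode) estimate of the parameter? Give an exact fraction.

obs 1: x=-3/2 → posterior Normal(-17/6, 4/3)
obs 2: x=-5/2 → posterior Normal(-14/5, 6/5)
obs 3: x=9/2 → posterior Normal(-47/22, 12/11)
obs 4: x=9/2 → posterior Normal(-19/12, 1)
obs 5: x=4 → posterior Normal(-15/13, 12/13)
obs 6: x=6 → posterior Normal(-9/14, 6/7)
obs 7: x=-8 → posterior Normal(-17/15, 4/5)
obs 8: x=-8 → posterior Normal(-25/16, 3/4)
obs 9: x=-3 → posterior Normal(-28/17, 12/17)
obs 10: x=2 → posterior Normal(-13/9, 2/3)
obs 11: x=-1 → posterior Normal(-27/19, 12/19)

-27/19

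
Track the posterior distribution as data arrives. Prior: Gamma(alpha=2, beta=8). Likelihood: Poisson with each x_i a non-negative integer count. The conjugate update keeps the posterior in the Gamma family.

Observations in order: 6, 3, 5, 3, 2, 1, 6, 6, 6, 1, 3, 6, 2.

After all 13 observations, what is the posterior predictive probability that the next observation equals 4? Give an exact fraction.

17653672348907666645182428615093861316670705533155361081205758516501328205/136231469373541373484729775838451122808471086611989282268892962842252148736

obs 1: x=6 → posterior Gamma(8, 9)
obs 2: x=3 → posterior Gamma(11, 10)
obs 3: x=5 → posterior Gamma(16, 11)
obs 4: x=3 → posterior Gamma(19, 12)
obs 5: x=2 → posterior Gamma(21, 13)
obs 6: x=1 → posterior Gamma(22, 14)
obs 7: x=6 → posterior Gamma(28, 15)
obs 8: x=6 → posterior Gamma(34, 16)
obs 9: x=6 → posterior Gamma(40, 17)
obs 10: x=1 → posterior Gamma(41, 18)
obs 11: x=3 → posterior Gamma(44, 19)
obs 12: x=6 → posterior Gamma(50, 20)
obs 13: x=2 → posterior Gamma(52, 21)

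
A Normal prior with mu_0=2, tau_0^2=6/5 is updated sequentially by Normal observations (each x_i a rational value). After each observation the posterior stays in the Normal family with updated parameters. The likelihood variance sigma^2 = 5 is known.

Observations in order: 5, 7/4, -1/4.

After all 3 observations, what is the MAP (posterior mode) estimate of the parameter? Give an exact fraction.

obs 1: x=5 → posterior Normal(80/31, 30/31)
obs 2: x=7/4 → posterior Normal(181/74, 30/37)
obs 3: x=-1/4 → posterior Normal(89/43, 30/43)

89/43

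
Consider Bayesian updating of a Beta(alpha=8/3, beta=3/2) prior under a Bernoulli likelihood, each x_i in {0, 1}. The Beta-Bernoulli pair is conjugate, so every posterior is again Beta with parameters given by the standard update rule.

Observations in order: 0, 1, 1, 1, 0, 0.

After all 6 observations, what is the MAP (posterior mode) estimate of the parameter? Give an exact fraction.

4/7

obs 1: x=0 → posterior Beta(8/3, 5/2)
obs 2: x=1 → posterior Beta(11/3, 5/2)
obs 3: x=1 → posterior Beta(14/3, 5/2)
obs 4: x=1 → posterior Beta(17/3, 5/2)
obs 5: x=0 → posterior Beta(17/3, 7/2)
obs 6: x=0 → posterior Beta(17/3, 9/2)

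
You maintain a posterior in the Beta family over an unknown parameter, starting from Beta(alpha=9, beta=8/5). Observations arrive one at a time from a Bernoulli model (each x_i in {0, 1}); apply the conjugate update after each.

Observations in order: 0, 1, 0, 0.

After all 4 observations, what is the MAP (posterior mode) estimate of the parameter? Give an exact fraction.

obs 1: x=0 → posterior Beta(9, 13/5)
obs 2: x=1 → posterior Beta(10, 13/5)
obs 3: x=0 → posterior Beta(10, 18/5)
obs 4: x=0 → posterior Beta(10, 23/5)

5/7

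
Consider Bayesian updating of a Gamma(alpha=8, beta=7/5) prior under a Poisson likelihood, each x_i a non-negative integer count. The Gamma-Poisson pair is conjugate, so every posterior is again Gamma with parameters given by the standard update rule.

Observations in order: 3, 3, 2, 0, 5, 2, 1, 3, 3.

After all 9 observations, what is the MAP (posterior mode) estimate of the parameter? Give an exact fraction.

145/52

obs 1: x=3 → posterior Gamma(11, 12/5)
obs 2: x=3 → posterior Gamma(14, 17/5)
obs 3: x=2 → posterior Gamma(16, 22/5)
obs 4: x=0 → posterior Gamma(16, 27/5)
obs 5: x=5 → posterior Gamma(21, 32/5)
obs 6: x=2 → posterior Gamma(23, 37/5)
obs 7: x=1 → posterior Gamma(24, 42/5)
obs 8: x=3 → posterior Gamma(27, 47/5)
obs 9: x=3 → posterior Gamma(30, 52/5)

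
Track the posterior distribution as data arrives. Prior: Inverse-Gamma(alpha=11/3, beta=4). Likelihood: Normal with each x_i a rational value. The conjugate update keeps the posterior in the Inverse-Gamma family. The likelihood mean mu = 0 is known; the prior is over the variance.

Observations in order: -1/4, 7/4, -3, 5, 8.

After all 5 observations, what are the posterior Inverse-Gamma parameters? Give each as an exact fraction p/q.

obs 1: x=-1/4 → posterior Inverse-Gamma(25/6, 129/32)
obs 2: x=7/4 → posterior Inverse-Gamma(14/3, 89/16)
obs 3: x=-3 → posterior Inverse-Gamma(31/6, 161/16)
obs 4: x=5 → posterior Inverse-Gamma(17/3, 361/16)
obs 5: x=8 → posterior Inverse-Gamma(37/6, 873/16)

alpha=37/6, beta=873/16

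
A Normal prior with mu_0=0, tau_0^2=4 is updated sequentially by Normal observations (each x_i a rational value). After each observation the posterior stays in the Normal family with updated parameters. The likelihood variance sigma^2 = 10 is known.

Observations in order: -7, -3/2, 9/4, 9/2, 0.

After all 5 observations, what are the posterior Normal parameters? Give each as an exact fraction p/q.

mu_0=-7/30, tau_0^2=4/3

obs 1: x=-7 → posterior Normal(-2, 20/7)
obs 2: x=-3/2 → posterior Normal(-17/9, 20/9)
obs 3: x=9/4 → posterior Normal(-25/22, 20/11)
obs 4: x=9/2 → posterior Normal(-7/26, 20/13)
obs 5: x=0 → posterior Normal(-7/30, 4/3)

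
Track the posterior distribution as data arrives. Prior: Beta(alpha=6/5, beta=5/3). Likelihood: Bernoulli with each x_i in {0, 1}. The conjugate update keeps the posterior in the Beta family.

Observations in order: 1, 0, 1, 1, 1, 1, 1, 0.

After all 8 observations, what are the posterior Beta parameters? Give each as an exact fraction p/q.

alpha=36/5, beta=11/3

obs 1: x=1 → posterior Beta(11/5, 5/3)
obs 2: x=0 → posterior Beta(11/5, 8/3)
obs 3: x=1 → posterior Beta(16/5, 8/3)
obs 4: x=1 → posterior Beta(21/5, 8/3)
obs 5: x=1 → posterior Beta(26/5, 8/3)
obs 6: x=1 → posterior Beta(31/5, 8/3)
obs 7: x=1 → posterior Beta(36/5, 8/3)
obs 8: x=0 → posterior Beta(36/5, 11/3)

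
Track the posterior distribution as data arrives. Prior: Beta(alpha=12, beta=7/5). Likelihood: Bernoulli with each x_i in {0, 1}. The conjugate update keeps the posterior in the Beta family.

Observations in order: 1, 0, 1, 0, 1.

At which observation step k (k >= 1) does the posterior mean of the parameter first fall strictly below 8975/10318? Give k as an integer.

obs 1: x=1 → posterior Beta(13, 7/5)
obs 2: x=0 → posterior Beta(13, 12/5)
obs 3: x=1 → posterior Beta(14, 12/5)
obs 4: x=0 → posterior Beta(14, 17/5)
obs 5: x=1 → posterior Beta(15, 17/5)

k = 2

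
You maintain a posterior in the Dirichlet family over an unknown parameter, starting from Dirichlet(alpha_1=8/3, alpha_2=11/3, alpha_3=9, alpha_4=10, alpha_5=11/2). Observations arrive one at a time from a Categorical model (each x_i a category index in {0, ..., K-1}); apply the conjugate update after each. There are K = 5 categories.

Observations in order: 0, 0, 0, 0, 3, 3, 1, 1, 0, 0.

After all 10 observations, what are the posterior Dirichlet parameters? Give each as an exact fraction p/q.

obs 1: x=0 → posterior Dirichlet(11/3, 11/3, 9, 10, 11/2)
obs 2: x=0 → posterior Dirichlet(14/3, 11/3, 9, 10, 11/2)
obs 3: x=0 → posterior Dirichlet(17/3, 11/3, 9, 10, 11/2)
obs 4: x=0 → posterior Dirichlet(20/3, 11/3, 9, 10, 11/2)
obs 5: x=3 → posterior Dirichlet(20/3, 11/3, 9, 11, 11/2)
obs 6: x=3 → posterior Dirichlet(20/3, 11/3, 9, 12, 11/2)
obs 7: x=1 → posterior Dirichlet(20/3, 14/3, 9, 12, 11/2)
obs 8: x=1 → posterior Dirichlet(20/3, 17/3, 9, 12, 11/2)
obs 9: x=0 → posterior Dirichlet(23/3, 17/3, 9, 12, 11/2)
obs 10: x=0 → posterior Dirichlet(26/3, 17/3, 9, 12, 11/2)

alpha_1=26/3, alpha_2=17/3, alpha_3=9, alpha_4=12, alpha_5=11/2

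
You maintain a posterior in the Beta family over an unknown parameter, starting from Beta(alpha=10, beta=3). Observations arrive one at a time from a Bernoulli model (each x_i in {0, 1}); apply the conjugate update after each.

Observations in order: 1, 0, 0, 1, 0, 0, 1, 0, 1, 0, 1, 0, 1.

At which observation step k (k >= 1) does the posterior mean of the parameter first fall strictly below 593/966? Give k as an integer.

k = 10

obs 1: x=1 → posterior Beta(11, 3)
obs 2: x=0 → posterior Beta(11, 4)
obs 3: x=0 → posterior Beta(11, 5)
obs 4: x=1 → posterior Beta(12, 5)
obs 5: x=0 → posterior Beta(12, 6)
obs 6: x=0 → posterior Beta(12, 7)
obs 7: x=1 → posterior Beta(13, 7)
obs 8: x=0 → posterior Beta(13, 8)
obs 9: x=1 → posterior Beta(14, 8)
obs 10: x=0 → posterior Beta(14, 9)
obs 11: x=1 → posterior Beta(15, 9)
obs 12: x=0 → posterior Beta(15, 10)
obs 13: x=1 → posterior Beta(16, 10)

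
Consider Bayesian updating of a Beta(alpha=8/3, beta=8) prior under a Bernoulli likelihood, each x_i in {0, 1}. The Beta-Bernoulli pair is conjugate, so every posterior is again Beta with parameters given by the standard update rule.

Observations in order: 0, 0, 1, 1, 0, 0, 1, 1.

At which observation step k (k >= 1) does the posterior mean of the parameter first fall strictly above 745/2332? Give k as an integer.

k = 7

obs 1: x=0 → posterior Beta(8/3, 9)
obs 2: x=0 → posterior Beta(8/3, 10)
obs 3: x=1 → posterior Beta(11/3, 10)
obs 4: x=1 → posterior Beta(14/3, 10)
obs 5: x=0 → posterior Beta(14/3, 11)
obs 6: x=0 → posterior Beta(14/3, 12)
obs 7: x=1 → posterior Beta(17/3, 12)
obs 8: x=1 → posterior Beta(20/3, 12)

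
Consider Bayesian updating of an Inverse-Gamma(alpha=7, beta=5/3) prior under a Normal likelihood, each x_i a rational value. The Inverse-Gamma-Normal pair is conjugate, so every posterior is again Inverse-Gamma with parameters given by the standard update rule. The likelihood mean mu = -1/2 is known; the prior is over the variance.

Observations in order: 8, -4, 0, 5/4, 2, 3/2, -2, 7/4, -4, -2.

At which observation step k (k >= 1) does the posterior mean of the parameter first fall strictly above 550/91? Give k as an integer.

k = 2

obs 1: x=8 → posterior Inverse-Gamma(15/2, 907/24)
obs 2: x=-4 → posterior Inverse-Gamma(8, 527/12)
obs 3: x=0 → posterior Inverse-Gamma(17/2, 1057/24)
obs 4: x=5/4 → posterior Inverse-Gamma(9, 4375/96)
obs 5: x=2 → posterior Inverse-Gamma(19/2, 4675/96)
obs 6: x=3/2 → posterior Inverse-Gamma(10, 4867/96)
obs 7: x=-2 → posterior Inverse-Gamma(21/2, 4975/96)
obs 8: x=7/4 → posterior Inverse-Gamma(11, 2609/48)
obs 9: x=-4 → posterior Inverse-Gamma(23/2, 2903/48)
obs 10: x=-2 → posterior Inverse-Gamma(12, 2957/48)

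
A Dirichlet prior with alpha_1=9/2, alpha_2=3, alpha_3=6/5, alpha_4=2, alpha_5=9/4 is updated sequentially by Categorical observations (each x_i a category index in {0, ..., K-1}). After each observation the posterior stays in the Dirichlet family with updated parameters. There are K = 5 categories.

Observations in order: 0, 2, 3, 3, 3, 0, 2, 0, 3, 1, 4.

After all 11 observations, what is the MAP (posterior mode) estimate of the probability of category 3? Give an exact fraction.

obs 1: x=0 → posterior Dirichlet(11/2, 3, 6/5, 2, 9/4)
obs 2: x=2 → posterior Dirichlet(11/2, 3, 11/5, 2, 9/4)
obs 3: x=3 → posterior Dirichlet(11/2, 3, 11/5, 3, 9/4)
obs 4: x=3 → posterior Dirichlet(11/2, 3, 11/5, 4, 9/4)
obs 5: x=3 → posterior Dirichlet(11/2, 3, 11/5, 5, 9/4)
obs 6: x=0 → posterior Dirichlet(13/2, 3, 11/5, 5, 9/4)
obs 7: x=2 → posterior Dirichlet(13/2, 3, 16/5, 5, 9/4)
obs 8: x=0 → posterior Dirichlet(15/2, 3, 16/5, 5, 9/4)
obs 9: x=3 → posterior Dirichlet(15/2, 3, 16/5, 6, 9/4)
obs 10: x=1 → posterior Dirichlet(15/2, 4, 16/5, 6, 9/4)
obs 11: x=4 → posterior Dirichlet(15/2, 4, 16/5, 6, 13/4)

100/379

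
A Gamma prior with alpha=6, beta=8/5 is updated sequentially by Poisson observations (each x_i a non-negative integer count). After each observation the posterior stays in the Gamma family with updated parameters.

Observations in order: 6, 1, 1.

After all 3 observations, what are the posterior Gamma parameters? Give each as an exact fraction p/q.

alpha=14, beta=23/5

obs 1: x=6 → posterior Gamma(12, 13/5)
obs 2: x=1 → posterior Gamma(13, 18/5)
obs 3: x=1 → posterior Gamma(14, 23/5)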